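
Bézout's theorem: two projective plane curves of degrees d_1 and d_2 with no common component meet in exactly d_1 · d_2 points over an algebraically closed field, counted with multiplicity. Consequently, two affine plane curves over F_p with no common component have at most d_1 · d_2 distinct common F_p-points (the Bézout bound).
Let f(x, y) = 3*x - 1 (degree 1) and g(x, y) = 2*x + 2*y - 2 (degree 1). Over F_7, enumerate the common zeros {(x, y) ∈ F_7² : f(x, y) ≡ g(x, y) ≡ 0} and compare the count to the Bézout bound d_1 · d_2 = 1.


Common zeros: {(5, 3)}; count = 1; Bézout bound = 1.

deg(f) = 1, deg(g) = 1, so Bézout bound = 1.
Scan x ∈ F_7. For each x, list the y ∈ F_7 with f(x, y) ≡ 0 and those with g(x, y) ≡ 0 (mod 7); the common zeros in that column are the intersection.
  x = 0: f ≡ 0 at y ∈ ∅; g ≡ 0 at y ∈ {1}; common: ∅.
  x = 1: f ≡ 0 at y ∈ ∅; g ≡ 0 at y ∈ {0}; common: ∅.
  x = 2: f ≡ 0 at y ∈ ∅; g ≡ 0 at y ∈ {6}; common: ∅.
  x = 3: f ≡ 0 at y ∈ ∅; g ≡ 0 at y ∈ {5}; common: ∅.
  x = 4: f ≡ 0 at y ∈ ∅; g ≡ 0 at y ∈ {4}; common: ∅.
  x = 5: f ≡ 0 at y ∈ {0, 1, 2, 3, 4, 5, 6}; g ≡ 0 at y ∈ {3}; common: {3}.
  x = 6: f ≡ 0 at y ∈ ∅; g ≡ 0 at y ∈ {2}; common: ∅.
Collecting: common zeros = {(5, 3)}, so the count is 1.
Comparison with the Bézout bound: 1 ≤ 1 = deg(f)·deg(g), as expected for curves with no common component (the bound is attained).


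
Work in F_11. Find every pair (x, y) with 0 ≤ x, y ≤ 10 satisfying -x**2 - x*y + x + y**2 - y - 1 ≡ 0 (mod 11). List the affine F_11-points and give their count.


Affine F_11-points: {(0, 4), (0, 8), (3, 2), (4, 8), (7, 2), (7, 6), (8, 4), (8, 5), (10, 5), (10, 6)}; count = 10.

For each of the 121 pairs (x, y) ∈ F_11², evaluate f(x, y) mod 11. Record the zeros.
  x = 0: [0↦10, 1↦10, 2↦1, 3↦5, 4↦0, 5↦8, 6↦7, 7↦8, 8↦0, 9↦5, 10↦1]  zeros at y ∈ {4, 8}
  x = 1: [0↦10, 1↦9, 2↦10, 3↦2, 4↦7, 5↦3, 6↦1, 7↦1, 8↦3, 9↦7, 10↦2]  zeros at y ∈ ∅
  x = 2: [0↦8, 1↦6, 2↦6, 3↦8, 4↦1, 5↦7, 6↦4, 7↦3, 8↦4, 9↦7, 10↦1]  zeros at y ∈ ∅
  x = 3: [0↦4, 1↦1, 2↦0, 3↦1, 4↦4, 5↦9, 6↦5, 7↦3, 8↦3, 9↦5, 10↦9]  zeros at y ∈ {2}
  x = 4: [0↦9, 1↦5, 2↦3, 3↦3, 4↦5, 5↦9, 6↦4, 7↦1, 8↦0, 9↦1, 10↦4]  zeros at y ∈ {8}
  x = 5: [0↦1, 1↦7, 2↦4, 3↦3, 4↦4, 5↦7, 6↦1, 7↦8, 8↦6, 9↦6, 10↦8]  zeros at y ∈ ∅
  x = 6: [0↦2, 1↦7, 2↦3, 3↦1, 4↦1, 5↦3, 6↦7, 7↦2, 8↦10, 9↦9, 10↦10]  zeros at y ∈ ∅
  x = 7: [0↦1, 1↦5, 2↦0, 3↦8, 4↦7, 5↦8, 6↦0, 7↦5, 8↦1, 9↦10, 10↦10]  zeros at y ∈ {2, 6}
  x = 8: [0↦9, 1↦1, 2↦6, 3↦2, 4↦0, 5↦0, 6↦2, 7↦6, 8↦1, 9↦9, 10↦8]  zeros at y ∈ {4, 5}
  x = 9: [0↦4, 1↦6, 2↦10, 3↦5, 4↦2, 5↦1, 6↦2, 7↦5, 8↦10, 9↦6, 10↦4]  zeros at y ∈ ∅
  x = 10: [0↦8, 1↦9, 2↦1, 3↦6, 4↦2, 5↦0, 6↦0, 7↦2, 8↦6, 9↦1, 10↦9]  zeros at y ∈ {5, 6}
Collecting zeros: affine points = {(0, 4), (0, 8), (3, 2), (4, 8), (7, 2), (7, 6), (8, 4), (8, 5), (10, 5), (10, 6)}.
Total count |C(F_11)_aff| = 10.


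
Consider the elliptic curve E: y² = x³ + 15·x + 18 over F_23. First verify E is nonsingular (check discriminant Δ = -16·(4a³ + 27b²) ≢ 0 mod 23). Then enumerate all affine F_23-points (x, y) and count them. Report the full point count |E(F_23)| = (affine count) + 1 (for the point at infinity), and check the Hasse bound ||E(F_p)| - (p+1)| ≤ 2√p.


Affine points = {(0, 8), (0, 15), (4, 2), (4, 21), (6, 5), (6, 18), (7, 11), (7, 12), (8, 11), (8, 12), (9, 10), (9, 13), (10, 8), (10, 15), (13, 8), (13, 15), (18, 5), (18, 18), (19, 3), (19, 20), (21, 7), (21, 16), (22, 5), (22, 18)}; affine count = 24; |E(F_23)| = 25.

Discriminant check: Δ ∝ 4a³ + 27b² = 4·15³ + 27·18² = 4·3375 + 27·324 ≡ 7 (mod 23). Nonzero ⇒ E is nonsingular.
For each x ∈ F_23, compute rhs = x³ + 15·x + 18 mod 23, then count y ∈ F_23 with y² ≡ rhs.
  x = 0: rhs = 18, matching y values: 8, 15 (2 points).
  x = 1: rhs = 11, matching y values: none (0 points).
  x = 2: rhs = 10, matching y values: none (0 points).
  x = 3: rhs = 21, matching y values: none (0 points).
  x = 4: rhs = 4, matching y values: 2, 21 (2 points).
  x = 5: rhs = 11, matching y values: none (0 points).
  x = 6: rhs = 2, matching y values: 5, 18 (2 points).
  x = 7: rhs = 6, matching y values: 11, 12 (2 points).
  x = 8: rhs = 6, matching y values: 11, 12 (2 points).
  x = 9: rhs = 8, matching y values: 10, 13 (2 points).
  x = 10: rhs = 18, matching y values: 8, 15 (2 points).
  x = 11: rhs = 19, matching y values: none (0 points).
  x = 12: rhs = 17, matching y values: none (0 points).
  x = 13: rhs = 18, matching y values: 8, 15 (2 points).
  x = 14: rhs = 5, matching y values: none (0 points).
  x = 15: rhs = 7, matching y values: none (0 points).
  x = 16: rhs = 7, matching y values: none (0 points).
  x = 17: rhs = 11, matching y values: none (0 points).
  x = 18: rhs = 2, matching y values: 5, 18 (2 points).
  x = 19: rhs = 9, matching y values: 3, 20 (2 points).
  x = 20: rhs = 15, matching y values: none (0 points).
  x = 21: rhs = 3, matching y values: 7, 16 (2 points).
  x = 22: rhs = 2, matching y values: 5, 18 (2 points).
Total affine count: 24.
Full point count |E(F_23)| = 24 + 1 = 25.
Hasse bound: |25 − (23+1)| = |1| = 1 ≤ 2√23 ≈ 9.5917 ✓.


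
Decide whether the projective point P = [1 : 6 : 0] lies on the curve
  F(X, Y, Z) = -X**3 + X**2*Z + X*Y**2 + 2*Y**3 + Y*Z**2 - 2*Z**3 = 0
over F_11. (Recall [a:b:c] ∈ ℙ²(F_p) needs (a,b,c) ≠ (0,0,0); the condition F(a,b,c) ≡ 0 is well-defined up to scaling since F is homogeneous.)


F(1,6,0) ≡ 5 (mod 11); P is NOT on the curve.

Evaluate F(1, 6, 0) term-by-term (mod 11).
  -X**3 ↦ -1·1·1·1 = -1
  X**2*Z ↦ 1·1·1·0 = 0
  X*Y**2 ↦ 1·1·36·1 = 36
  2*Y**3 ↦ 2·1·216·1 = 432
  Y*Z**2 ↦ 1·1·6·0 = 0
  -2*Z**3 ↦ -2·1·1·0 = 0
Sum: F(1, 6, 0) = (-1) + (0) + (36) + (432) + (0) + (0) = 467.
Reducing mod 11: 467 ≡ 5 (mod 11).
Since F(a, b, c) ≡ 5 ≠ 0 (mod 11), P does NOT lie on the curve.


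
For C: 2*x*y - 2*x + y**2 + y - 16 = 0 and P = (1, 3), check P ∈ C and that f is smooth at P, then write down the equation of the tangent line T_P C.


Tangent line at P: 4*x + 9*y - 31 = 0.

Step 1: f(1, 3) = 0, so P lies on C.
Step 2: partial derivatives
  f_x(x, y) = 2*y - 2, f_y(x, y) = 2*x + 2*y + 1.
  f_x(P) = 4, f_y(P) = 9 (gradient nonzero, so P is smooth).
Step 3: tangent line at P: 4·(x − 1) + 9·(y − 3) = 0.
Expanding: 4*x + 9*y - 31 = 0.


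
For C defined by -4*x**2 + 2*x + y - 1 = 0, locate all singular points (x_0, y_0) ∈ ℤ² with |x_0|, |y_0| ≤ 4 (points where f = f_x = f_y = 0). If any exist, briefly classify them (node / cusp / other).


No singular points in the scanned grid; C is smooth there.

Compute partial derivatives:
  f_x = 2 - 8*x.
  f_y = 1.
f_y = 1 is a nonzero constant, so f_y never vanishes: no point (x, y) can satisfy f = f_x = f_y = 0. In particular no (x, y) ∈ {−4, ..., 4}² is singular; the curve is smooth.


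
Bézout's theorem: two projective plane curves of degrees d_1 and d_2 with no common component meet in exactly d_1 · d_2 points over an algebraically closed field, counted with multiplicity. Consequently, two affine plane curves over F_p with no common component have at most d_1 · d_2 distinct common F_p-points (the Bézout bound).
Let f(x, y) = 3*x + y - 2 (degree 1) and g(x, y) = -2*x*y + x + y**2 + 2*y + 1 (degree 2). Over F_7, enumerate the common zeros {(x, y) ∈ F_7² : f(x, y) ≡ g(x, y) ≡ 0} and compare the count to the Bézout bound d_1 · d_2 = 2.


Common zeros: ∅; count = 0; Bézout bound = 2.

deg(f) = 1, deg(g) = 2, so Bézout bound = 2.
Scan x ∈ F_7. For each x, list the y ∈ F_7 with f(x, y) ≡ 0 and those with g(x, y) ≡ 0 (mod 7); the common zeros in that column are the intersection.
  x = 0: f ≡ 0 at y ∈ {2}; g ≡ 0 at y ∈ {6}; common: ∅.
  x = 1: f ≡ 0 at y ∈ {6}; g ≡ 0 at y ∈ ∅; common: ∅.
  x = 2: f ≡ 0 at y ∈ {3}; g ≡ 0 at y ∈ ∅; common: ∅.
  x = 3: f ≡ 0 at y ∈ {0}; g ≡ 0 at y ∈ {2}; common: ∅.
  x = 4: f ≡ 0 at y ∈ {4}; g ≡ 0 at y ∈ {1, 5}; common: ∅.
  x = 5: f ≡ 0 at y ∈ {1}; g ≡ 0 at y ∈ ∅; common: ∅.
  x = 6: f ≡ 0 at y ∈ {5}; g ≡ 0 at y ∈ {0, 3}; common: ∅.
Collecting: common zeros = ∅, so the count is 0.
Comparison with the Bézout bound: 0 ≤ 2 = deg(f)·deg(g), as expected for curves with no common component (the affine F_7-count falls short of the bound because intersections may lie at infinity, over extension fields, or carry multiplicity).


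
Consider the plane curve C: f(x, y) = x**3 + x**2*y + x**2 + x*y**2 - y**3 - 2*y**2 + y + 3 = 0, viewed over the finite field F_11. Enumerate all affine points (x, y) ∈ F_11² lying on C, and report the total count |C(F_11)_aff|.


Affine F_11-points: {(0, 2), (2, 10), (3, 2), (3, 5), (4, 8), (5, 2), (5, 3), (5, 9), (8, 1), (10, 5), (10, 7)}; count = 11.

For each of the 121 pairs (x, y) ∈ F_11², evaluate f(x, y) mod 11. Record the zeros.
  x = 0: [0↦3, 1↦1, 2↦0, 3↦5, 4↦10, 5↦9, 6↦7, 7↦9, 8↦9, 9↦1, 10↦1]  zeros at y ∈ {2}
  x = 1: [0↦5, 1↦5, 2↦8, 3↦8, 4↦10, 5↦8, 6↦7, 7↦1, 8↦6, 9↦5, 10↦3]  zeros at y ∈ ∅
  x = 2: [0↦4, 1↦8, 2↦6, 3↦3, 4↦4, 5↦3, 6↦5, 7↦4, 8↦5, 9↦2, 10↦0]  zeros at y ∈ {10}
  x = 3: [0↦6, 1↦5, 2↦0, 3↦7, 4↦9, 5↦0, 6↦7, 7↦2, 8↦1, 9↦9, 10↦9]  zeros at y ∈ {2, 5}
  x = 4: [0↦6, 1↦2, 2↦7, 3↦4, 4↦9, 5↦5, 6↦8, 7↦1, 8↦0, 9↦10, 10↦3]  zeros at y ∈ {8}
  x = 5: [0↦10, 1↦5, 2↦0, 3↦0, 4↦10, 5↦2, 6↦3, 7↦7, 8↦8, 9↦0, 10↦10]  zeros at y ∈ {2, 3, 9}
  x = 6: [0↦2, 1↦9, 2↦7, 3↦1, 4↦7, 5↦8, 6↦9, 7↦4, 8↦9, 9↦7, 10↦3]  zeros at y ∈ ∅
  x = 7: [0↦10, 1↦9, 2↦1, 3↦2, 4↦6, 5↦7, 6↦10, 7↦9, 8↦9, 9↦4, 10↦10]  zeros at y ∈ ∅
  x = 8: [0↦7, 1↦0, 2↦10, 3↦9, 4↦2, 5↦5, 6↦1, 7↦6, 8↦3, 9↦8, 10↦4]  zeros at y ∈ {1}
  x = 9: [0↦10, 1↦10, 2↦7, 3↦6, 4↦1, 5↦8, 6↦10, 7↦1, 8↦8, 9↦3, 10↦2]  zeros at y ∈ ∅
  x = 10: [0↦3, 1↦1, 2↦9, 3↦10, 4↦9, 5↦0, 6↦10, 7↦0, 8↦8, 9↦6, 10↦10]  zeros at y ∈ {5, 7}
Collecting zeros: affine points = {(0, 2), (2, 10), (3, 2), (3, 5), (4, 8), (5, 2), (5, 3), (5, 9), (8, 1), (10, 5), (10, 7)}.
Total count |C(F_11)_aff| = 11.


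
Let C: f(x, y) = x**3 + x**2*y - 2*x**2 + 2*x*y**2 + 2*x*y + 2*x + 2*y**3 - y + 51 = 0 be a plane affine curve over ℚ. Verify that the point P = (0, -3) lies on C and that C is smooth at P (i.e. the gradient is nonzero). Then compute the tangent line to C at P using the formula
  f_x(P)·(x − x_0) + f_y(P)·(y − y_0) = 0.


Tangent line at P: 14*x + 53*y + 159 = 0.

Step 1: f(0, -3) = 0, so P lies on C.
Step 2: partial derivatives
  f_x(x, y) = 3*x**2 + 2*x*y - 4*x + 2*y**2 + 2*y + 2, f_y(x, y) = x**2 + 4*x*y + 2*x + 6*y**2 - 1.
  f_x(P) = 14, f_y(P) = 53 (gradient nonzero, so P is smooth).
Step 3: tangent line at P: 14·(x − 0) + 53·(y − -3) = 0.
Expanding: 14*x + 53*y + 159 = 0.


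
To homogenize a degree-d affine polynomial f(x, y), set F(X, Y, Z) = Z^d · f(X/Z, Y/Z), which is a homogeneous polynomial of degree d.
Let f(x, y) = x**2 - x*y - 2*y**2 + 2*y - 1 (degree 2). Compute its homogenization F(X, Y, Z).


F(X, Y, Z) = X**2 - X*Y - 2*Y**2 + 2*Y*Z - Z**2

deg(f) = 2.
Substitute x = X/Z, y = Y/Z into f, then multiply by Z^2.
  monomial 1·x^2·y^0 ↦ 1·X^2·Y^0·Z^0.
  monomial -1·x^1·y^1 ↦ -1·X^1·Y^1·Z^0.
  monomial -2·x^0·y^2 ↦ -2·X^0·Y^2·Z^0.
  monomial 2·x^0·y^1 ↦ 2·X^0·Y^1·Z^1.
  monomial -1·x^0·y^0 ↦ -1·X^0·Y^0·Z^2.
Collecting: F(X, Y, Z) = X**2 - X*Y - 2*Y**2 + 2*Y*Z - Z**2.


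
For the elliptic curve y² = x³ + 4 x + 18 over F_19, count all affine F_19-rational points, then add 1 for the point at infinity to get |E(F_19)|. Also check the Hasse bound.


Affine points = {(1, 2), (1, 17), (3, 0), (5, 7), (5, 12), (6, 7), (6, 12), (7, 3), (7, 16), (8, 7), (8, 12), (9, 2), (9, 17), (11, 5), (11, 14), (13, 5), (13, 14), (14, 5), (14, 14), (16, 6), (16, 13)}; affine count = 21; |E(F_19)| = 22.

Discriminant check: Δ ∝ 4a³ + 27b² = 4·4³ + 27·18² = 4·64 + 27·324 ≡ 17 (mod 19). Nonzero ⇒ E is nonsingular.
For each x ∈ F_19, compute rhs = x³ + 4·x + 18 mod 19, then count y ∈ F_19 with y² ≡ rhs.
  x = 0: rhs = 18, matching y values: none (0 points).
  x = 1: rhs = 4, matching y values: 2, 17 (2 points).
  x = 2: rhs = 15, matching y values: none (0 points).
  x = 3: rhs = 0, matching y values: 0 (1 points).
  x = 4: rhs = 3, matching y values: none (0 points).
  x = 5: rhs = 11, matching y values: 7, 12 (2 points).
  x = 6: rhs = 11, matching y values: 7, 12 (2 points).
  x = 7: rhs = 9, matching y values: 3, 16 (2 points).
  x = 8: rhs = 11, matching y values: 7, 12 (2 points).
  x = 9: rhs = 4, matching y values: 2, 17 (2 points).
  x = 10: rhs = 13, matching y values: none (0 points).
  x = 11: rhs = 6, matching y values: 5, 14 (2 points).
  x = 12: rhs = 8, matching y values: none (0 points).
  x = 13: rhs = 6, matching y values: 5, 14 (2 points).
  x = 14: rhs = 6, matching y values: 5, 14 (2 points).
  x = 15: rhs = 14, matching y values: none (0 points).
  x = 16: rhs = 17, matching y values: 6, 13 (2 points).
  x = 17: rhs = 2, matching y values: none (0 points).
  x = 18: rhs = 13, matching y values: none (0 points).
Total affine count: 21.
Full point count |E(F_19)| = 21 + 1 = 22.
Hasse bound: |22 − (19+1)| = |2| = 2 ≤ 2√19 ≈ 8.7178 ✓.


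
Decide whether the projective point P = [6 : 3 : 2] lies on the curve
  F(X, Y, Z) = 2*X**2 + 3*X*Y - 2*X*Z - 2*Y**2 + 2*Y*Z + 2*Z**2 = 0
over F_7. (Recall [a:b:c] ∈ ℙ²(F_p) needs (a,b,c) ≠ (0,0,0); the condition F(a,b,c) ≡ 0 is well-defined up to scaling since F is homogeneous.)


F(6,3,2) ≡ 6 (mod 7); P is NOT on the curve.

Evaluate F(6, 3, 2) term-by-term (mod 7).
  2*X**2 ↦ 2·36·1·1 = 72
  3*X*Y ↦ 3·6·3·1 = 54
  -2*X*Z ↦ -2·6·1·2 = -24
  -2*Y**2 ↦ -2·1·9·1 = -18
  2*Y*Z ↦ 2·1·3·2 = 12
  2*Z**2 ↦ 2·1·1·4 = 8
Sum: F(6, 3, 2) = (72) + (54) + (-24) + (-18) + (12) + (8) = 104.
Reducing mod 7: 104 ≡ 6 (mod 7).
Since F(a, b, c) ≡ 6 ≠ 0 (mod 7), P does NOT lie on the curve.


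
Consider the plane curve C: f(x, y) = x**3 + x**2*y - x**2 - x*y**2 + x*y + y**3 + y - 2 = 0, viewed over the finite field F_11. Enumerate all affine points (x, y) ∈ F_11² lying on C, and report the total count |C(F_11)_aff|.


Affine F_11-points: {(0, 1), (0, 4), (0, 6), (3, 3), (3, 8), (4, 5), (5, 5), (6, 7), (9, 5)}; count = 9.

For each of the 121 pairs (x, y) ∈ F_11², evaluate f(x, y) mod 11. Record the zeros.
  x = 0: [0↦9, 1↦0, 2↦8, 3↦6, 4↦0, 5↦7, 6↦0, 7↦7, 8↦1, 9↦10, 10↦7]  zeros at y ∈ {1, 4, 6}
  x = 1: [0↦9, 1↦1, 2↦8, 3↦3, 4↦3, 5↦3, 6↦9, 7↦5, 8↦8, 9↦2, 10↦4]  zeros at y ∈ ∅
  x = 2: [0↦2, 1↦8, 2↦5, 3↦10, 4↦7, 5↦2, 6↦1, 7↦10, 8↦2, 9↦5, 10↦3]  zeros at y ∈ ∅
  x = 3: [0↦5, 1↦5, 2↦5, 3↦0, 4↦7, 5↦10, 6↦4, 7↦6, 8↦0, 9↦3, 10↦10]  zeros at y ∈ {3, 8}
  x = 4: [0↦2, 1↦9, 2↦3, 3↦1, 4↦9, 5↦0, 6↦2, 7↦10, 8↦8, 9↦2, 10↦9]  zeros at y ∈ {5}
  x = 5: [0↦10, 1↦4, 2↦5, 3↦8, 4↦8, 5↦0, 6↦1, 7↦6, 8↦10, 9↦8, 10↦6]  zeros at y ∈ {5}
  x = 6: [0↦2, 1↦7, 2↦6, 3↦5, 4↦10, 5↦5, 6↦7, 7↦0, 8↦1, 9↦5, 10↦7]  zeros at y ∈ {7}
  x = 7: [0↦6, 1↦2, 2↦1, 3↦9, 4↦10, 5↦10, 6↦4, 7↦9, 8↦9, 9↦10, 10↦7]  zeros at y ∈ ∅
  x = 8: [0↦6, 1↦6, 2↦7, 3↦4, 4↦3, 5↦10, 6↦9, 7↦6, 8↦7, 9↦7, 10↦1]  zeros at y ∈ ∅
  x = 9: [0↦8, 1↦3, 2↦8, 3↦7, 4↦6, 5↦0, 6↦6, 7↦8, 8↦1, 9↦2, 10↦6]  zeros at y ∈ {5}
  x = 10: [0↦7, 1↦10, 2↦10, 3↦2, 4↦3, 5↦8, 6↦1, 7↦10, 8↦8, 9↦1, 10↦6]  zeros at y ∈ ∅
Collecting zeros: affine points = {(0, 1), (0, 4), (0, 6), (3, 3), (3, 8), (4, 5), (5, 5), (6, 7), (9, 5)}.
Total count |C(F_11)_aff| = 9.


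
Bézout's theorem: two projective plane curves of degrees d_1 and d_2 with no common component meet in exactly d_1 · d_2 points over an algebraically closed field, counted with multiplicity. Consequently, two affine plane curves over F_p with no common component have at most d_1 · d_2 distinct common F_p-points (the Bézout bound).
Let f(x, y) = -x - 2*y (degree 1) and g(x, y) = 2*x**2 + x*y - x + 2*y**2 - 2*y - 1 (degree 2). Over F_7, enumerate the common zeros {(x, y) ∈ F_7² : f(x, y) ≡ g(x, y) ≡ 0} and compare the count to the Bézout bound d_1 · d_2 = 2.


Common zeros: {(2, 6), (5, 1)}; count = 2; Bézout bound = 2.

deg(f) = 1, deg(g) = 2, so Bézout bound = 2.
Scan x ∈ F_7. For each x, list the y ∈ F_7 with f(x, y) ≡ 0 and those with g(x, y) ≡ 0 (mod 7); the common zeros in that column are the intersection.
  x = 0: f ≡ 0 at y ∈ {0}; g ≡ 0 at y ∈ ∅; common: ∅.
  x = 1: f ≡ 0 at y ∈ {3}; g ≡ 0 at y ∈ {0, 4}; common: ∅.
  x = 2: f ≡ 0 at y ∈ {6}; g ≡ 0 at y ∈ {1, 6}; common: {6}.
  x = 3: f ≡ 0 at y ∈ {2}; g ≡ 0 at y ∈ {0, 3}; common: ∅.
  x = 4: f ≡ 0 at y ∈ {5}; g ≡ 0 at y ∈ ∅; common: ∅.
  x = 5: f ≡ 0 at y ∈ {1}; g ≡ 0 at y ∈ {1}; common: {1}.
  x = 6: f ≡ 0 at y ∈ {4}; g ≡ 0 at y ∈ {6}; common: ∅.
Collecting: common zeros = {(2, 6), (5, 1)}, so the count is 2.
Comparison with the Bézout bound: 2 ≤ 2 = deg(f)·deg(g), as expected for curves with no common component (the bound is attained).


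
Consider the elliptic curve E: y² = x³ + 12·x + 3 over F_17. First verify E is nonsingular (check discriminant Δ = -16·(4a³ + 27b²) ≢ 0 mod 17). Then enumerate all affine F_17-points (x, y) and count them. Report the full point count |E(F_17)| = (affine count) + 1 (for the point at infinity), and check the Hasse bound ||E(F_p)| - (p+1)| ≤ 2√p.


Affine points = {(1, 4), (1, 13), (2, 1), (2, 16), (3, 7), (3, 10), (4, 8), (4, 9), (5, 1), (5, 16), (6, 6), (6, 11), (8, 4), (8, 13), (10, 1), (10, 16), (11, 2), (11, 15), (14, 5), (14, 12)}; affine count = 20; |E(F_17)| = 21.

Discriminant check: Δ ∝ 4a³ + 27b² = 4·12³ + 27·3² = 4·1728 + 27·9 ≡ 15 (mod 17). Nonzero ⇒ E is nonsingular.
For each x ∈ F_17, compute rhs = x³ + 12·x + 3 mod 17, then count y ∈ F_17 with y² ≡ rhs.
  x = 0: rhs = 3, matching y values: none (0 points).
  x = 1: rhs = 16, matching y values: 4, 13 (2 points).
  x = 2: rhs = 1, matching y values: 1, 16 (2 points).
  x = 3: rhs = 15, matching y values: 7, 10 (2 points).
  x = 4: rhs = 13, matching y values: 8, 9 (2 points).
  x = 5: rhs = 1, matching y values: 1, 16 (2 points).
  x = 6: rhs = 2, matching y values: 6, 11 (2 points).
  x = 7: rhs = 5, matching y values: none (0 points).
  x = 8: rhs = 16, matching y values: 4, 13 (2 points).
  x = 9: rhs = 7, matching y values: none (0 points).
  x = 10: rhs = 1, matching y values: 1, 16 (2 points).
  x = 11: rhs = 4, matching y values: 2, 15 (2 points).
  x = 12: rhs = 5, matching y values: none (0 points).
  x = 13: rhs = 10, matching y values: none (0 points).
  x = 14: rhs = 8, matching y values: 5, 12 (2 points).
  x = 15: rhs = 5, matching y values: none (0 points).
  x = 16: rhs = 7, matching y values: none (0 points).
Total affine count: 20.
Full point count |E(F_17)| = 20 + 1 = 21.
Hasse bound: |21 − (17+1)| = |3| = 3 ≤ 2√17 ≈ 8.2462 ✓.


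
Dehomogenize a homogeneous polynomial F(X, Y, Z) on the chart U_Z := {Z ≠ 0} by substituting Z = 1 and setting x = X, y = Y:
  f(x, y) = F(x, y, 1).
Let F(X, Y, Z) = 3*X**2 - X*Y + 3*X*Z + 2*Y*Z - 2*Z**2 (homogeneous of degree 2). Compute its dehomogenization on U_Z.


f(x, y) = 3*x**2 - x*y + 3*x + 2*y - 2

On U_Z we set Z = 1. Each monomial c·X^i·Y^j·Z^k in F becomes c·x^i·y^j·1^k = c·x^i·y^j.
Substituting Z = 1: F(X, Y, 1) = 3*x**2 - x*y + 3*x + 2*y - 2.
Note: deg(f) ≤ deg(F) = 2; strict inequality happens when F is divisible by Z (lost terms).


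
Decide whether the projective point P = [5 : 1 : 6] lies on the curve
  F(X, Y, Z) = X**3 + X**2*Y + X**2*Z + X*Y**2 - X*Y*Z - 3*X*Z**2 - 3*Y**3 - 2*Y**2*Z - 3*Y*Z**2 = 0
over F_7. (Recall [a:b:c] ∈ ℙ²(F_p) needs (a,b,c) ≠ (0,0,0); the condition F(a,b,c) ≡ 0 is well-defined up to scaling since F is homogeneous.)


F(5,1,6) ≡ 4 (mod 7); P is NOT on the curve.

Evaluate F(5, 1, 6) term-by-term (mod 7).
  X**3 ↦ 1·125·1·1 = 125
  X**2*Y ↦ 1·25·1·1 = 25
  X**2*Z ↦ 1·25·1·6 = 150
  X*Y**2 ↦ 1·5·1·1 = 5
  -X*Y*Z ↦ -1·5·1·6 = -30
  -3*X*Z**2 ↦ -3·5·1·36 = -540
  -3*Y**3 ↦ -3·1·1·1 = -3
  -2*Y**2*Z ↦ -2·1·1·6 = -12
  -3*Y*Z**2 ↦ -3·1·1·36 = -108
Sum: F(5, 1, 6) = (125) + (25) + (150) + (5) + (-30) + (-540) + (-3) + (-12) + (-108) = -388.
Reducing mod 7: -388 ≡ 4 (mod 7).
Since F(a, b, c) ≡ 4 ≠ 0 (mod 7), P does NOT lie on the curve.


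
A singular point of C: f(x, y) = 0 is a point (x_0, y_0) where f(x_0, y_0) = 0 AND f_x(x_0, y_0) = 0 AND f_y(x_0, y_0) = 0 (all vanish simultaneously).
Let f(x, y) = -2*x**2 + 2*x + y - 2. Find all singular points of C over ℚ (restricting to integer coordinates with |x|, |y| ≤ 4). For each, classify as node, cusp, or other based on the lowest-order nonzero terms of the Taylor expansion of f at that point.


No singular points in the scanned grid; C is smooth there.

Compute partial derivatives:
  f_x = 2 - 4*x.
  f_y = 1.
f_y = 1 is a nonzero constant, so f_y never vanishes: no point (x, y) can satisfy f = f_x = f_y = 0. In particular no (x, y) ∈ {−4, ..., 4}² is singular; the curve is smooth.


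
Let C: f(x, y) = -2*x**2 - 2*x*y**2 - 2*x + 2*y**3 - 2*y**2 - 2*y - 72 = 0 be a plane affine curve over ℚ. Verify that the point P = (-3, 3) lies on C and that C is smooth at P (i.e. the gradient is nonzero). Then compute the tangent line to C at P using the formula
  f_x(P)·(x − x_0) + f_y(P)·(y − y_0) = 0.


Tangent line at P: -8*x + 76*y - 252 = 0.

Step 1: f(-3, 3) = 0, so P lies on C.
Step 2: partial derivatives
  f_x(x, y) = -4*x - 2*y**2 - 2, f_y(x, y) = -4*x*y + 6*y**2 - 4*y - 2.
  f_x(P) = -8, f_y(P) = 76 (gradient nonzero, so P is smooth).
Step 3: tangent line at P: -8·(x − -3) + 76·(y − 3) = 0.
Expanding: -8*x + 76*y - 252 = 0.


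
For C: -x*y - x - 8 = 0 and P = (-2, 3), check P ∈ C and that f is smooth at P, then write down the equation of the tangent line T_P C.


Tangent line at P: -4*x + 2*y - 14 = 0.

Step 1: f(-2, 3) = 0, so P lies on C.
Step 2: partial derivatives
  f_x(x, y) = -y - 1, f_y(x, y) = -x.
  f_x(P) = -4, f_y(P) = 2 (gradient nonzero, so P is smooth).
Step 3: tangent line at P: -4·(x − -2) + 2·(y − 3) = 0.
Expanding: -4*x + 2*y - 14 = 0.


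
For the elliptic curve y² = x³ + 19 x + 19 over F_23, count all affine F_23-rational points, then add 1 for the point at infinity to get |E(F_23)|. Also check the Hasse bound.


Affine points = {(1, 4), (1, 19), (5, 3), (5, 20), (6, 2), (6, 21), (7, 9), (7, 14), (8, 4), (8, 19), (10, 6), (10, 17), (11, 8), (11, 15), (13, 5), (13, 18), (14, 4), (14, 19), (16, 7), (16, 16), (18, 11), (18, 12), (20, 2), (20, 21)}; affine count = 24; |E(F_23)| = 25.

Discriminant check: Δ ∝ 4a³ + 27b² = 4·19³ + 27·19² = 4·6859 + 27·361 ≡ 15 (mod 23). Nonzero ⇒ E is nonsingular.
For each x ∈ F_23, compute rhs = x³ + 19·x + 19 mod 23, then count y ∈ F_23 with y² ≡ rhs.
  x = 0: rhs = 19, matching y values: none (0 points).
  x = 1: rhs = 16, matching y values: 4, 19 (2 points).
  x = 2: rhs = 19, matching y values: none (0 points).
  x = 3: rhs = 11, matching y values: none (0 points).
  x = 4: rhs = 21, matching y values: none (0 points).
  x = 5: rhs = 9, matching y values: 3, 20 (2 points).
  x = 6: rhs = 4, matching y values: 2, 21 (2 points).
  x = 7: rhs = 12, matching y values: 9, 14 (2 points).
  x = 8: rhs = 16, matching y values: 4, 19 (2 points).
  x = 9: rhs = 22, matching y values: none (0 points).
  x = 10: rhs = 13, matching y values: 6, 17 (2 points).
  x = 11: rhs = 18, matching y values: 8, 15 (2 points).
  x = 12: rhs = 20, matching y values: none (0 points).
  x = 13: rhs = 2, matching y values: 5, 18 (2 points).
  x = 14: rhs = 16, matching y values: 4, 19 (2 points).
  x = 15: rhs = 22, matching y values: none (0 points).
  x = 16: rhs = 3, matching y values: 7, 16 (2 points).
  x = 17: rhs = 11, matching y values: none (0 points).
  x = 18: rhs = 6, matching y values: 11, 12 (2 points).
  x = 19: rhs = 17, matching y values: none (0 points).
  x = 20: rhs = 4, matching y values: 2, 21 (2 points).
  x = 21: rhs = 19, matching y values: none (0 points).
  x = 22: rhs = 22, matching y values: none (0 points).
Total affine count: 24.
Full point count |E(F_23)| = 24 + 1 = 25.
Hasse bound: |25 − (23+1)| = |1| = 1 ≤ 2√23 ≈ 9.5917 ✓.


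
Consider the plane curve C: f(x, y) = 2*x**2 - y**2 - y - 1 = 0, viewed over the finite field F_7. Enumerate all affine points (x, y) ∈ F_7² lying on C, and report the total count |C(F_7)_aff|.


Affine F_7-points: {(0, 2), (0, 4), (2, 0), (2, 6), (5, 0), (5, 6)}; count = 6.

For each of the 49 pairs (x, y) ∈ F_7², evaluate f(x, y) mod 7. Record the zeros.
  x = 0: [0↦6, 1↦4, 2↦0, 3↦1, 4↦0, 5↦4, 6↦6]  zeros at y ∈ {2, 4}
  x = 1: [0↦1, 1↦6, 2↦2, 3↦3, 4↦2, 5↦6, 6↦1]  zeros at y ∈ ∅
  x = 2: [0↦0, 1↦5, 2↦1, 3↦2, 4↦1, 5↦5, 6↦0]  zeros at y ∈ {0, 6}
  x = 3: [0↦3, 1↦1, 2↦4, 3↦5, 4↦4, 5↦1, 6↦3]  zeros at y ∈ ∅
  x = 4: [0↦3, 1↦1, 2↦4, 3↦5, 4↦4, 5↦1, 6↦3]  zeros at y ∈ ∅
  x = 5: [0↦0, 1↦5, 2↦1, 3↦2, 4↦1, 5↦5, 6↦0]  zeros at y ∈ {0, 6}
  x = 6: [0↦1, 1↦6, 2↦2, 3↦3, 4↦2, 5↦6, 6↦1]  zeros at y ∈ ∅
Collecting zeros: affine points = {(0, 2), (0, 4), (2, 0), (2, 6), (5, 0), (5, 6)}.
Total count |C(F_7)_aff| = 6.


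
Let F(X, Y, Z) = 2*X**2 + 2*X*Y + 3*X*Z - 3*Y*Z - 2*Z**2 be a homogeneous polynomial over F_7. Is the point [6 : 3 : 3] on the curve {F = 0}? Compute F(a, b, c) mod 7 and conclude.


F(6,3,3) ≡ 5 (mod 7); P is NOT on the curve.

Evaluate F(6, 3, 3) term-by-term (mod 7).
  2*X**2 ↦ 2·36·1·1 = 72
  2*X*Y ↦ 2·6·3·1 = 36
  3*X*Z ↦ 3·6·1·3 = 54
  -3*Y*Z ↦ -3·1·3·3 = -27
  -2*Z**2 ↦ -2·1·1·9 = -18
Sum: F(6, 3, 3) = (72) + (36) + (54) + (-27) + (-18) = 117.
Reducing mod 7: 117 ≡ 5 (mod 7).
Since F(a, b, c) ≡ 5 ≠ 0 (mod 7), P does NOT lie on the curve.


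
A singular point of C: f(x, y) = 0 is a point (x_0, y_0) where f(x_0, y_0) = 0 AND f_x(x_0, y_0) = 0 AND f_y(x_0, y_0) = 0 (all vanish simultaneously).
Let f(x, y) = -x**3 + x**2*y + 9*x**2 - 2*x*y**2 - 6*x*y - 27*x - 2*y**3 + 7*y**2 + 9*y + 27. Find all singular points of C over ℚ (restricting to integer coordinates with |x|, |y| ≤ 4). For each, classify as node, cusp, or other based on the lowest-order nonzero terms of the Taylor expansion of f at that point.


Singular points: {(3, 0)}; classification: cusp.

Compute partial derivatives:
  f_x = -3*x**2 + 2*x*y + 18*x - 2*y**2 - 6*y - 27.
  f_y = x**2 - 4*x*y - 6*x - 6*y**2 + 14*y + 9.
Scan x_0 ∈ {−4, ..., 4}. For each x_0, f_y(x_0, y) is a polynomial in y; find its integer roots y ∈ {−4, ..., 4}, then test f_x and f at those candidates.
  x = -4: f_y(-4, y) = -6*y**2 + 30*y + 49; no integer root y with |y| ≤ 4.
  x = -3: f_y(-3, y) = -6*y**2 + 26*y + 36; no integer root y with |y| ≤ 4.
  x = -2: f_y(-2, y) = -6*y**2 + 22*y + 25; no integer root y with |y| ≤ 4.
  x = -1: f_y(-1, y) = -6*y**2 + 18*y + 16; no integer root y with |y| ≤ 4.
  x = 0: f_y(0, y) = -6*y**2 + 14*y + 9; no integer root y with |y| ≤ 4.
  x = 1: f_y(1, y) = -6*y**2 + 10*y + 4; vanishes at y ∈ {2}. (1, 2): f_x = -28 ≠ 0.
  x = 2: f_y(2, y) = -6*y**2 + 6*y + 1; no integer root y with |y| ≤ 4.
  x = 3: f_y(3, y) = -6*y**2 + 2*y; vanishes at y ∈ {0}. (3, 0): f_x = 0, f = 0 — SINGULAR.
  x = 4: f_y(4, y) = -6*y**2 - 2*y + 1; no integer root y with |y| ≤ 4.
Only singular point on the grid: (3, 0).
Classify: substitute x = 3 + u, y = 0 + v and expand: f = -u**3 + u**2*v - 2*u*v**2 - 2*v**3 + v**2.
No constant or linear terms (consistent with a singular point). Quadratic part: v**2. Cubic part: -u**3 + u**2*v - 2*u*v**2 - 2*v**3.
The quadratic part v**2 is a perfect square, so there is a single (double) tangent line v = 0, i.e. y = 0. Restricting the cubic part to that line (v = 0) leaves -u**3 ≠ 0, so f is not divisible by v and the branch is v² ≈ u**3 to lowest order — this is a cusp.
Classification: cusp.


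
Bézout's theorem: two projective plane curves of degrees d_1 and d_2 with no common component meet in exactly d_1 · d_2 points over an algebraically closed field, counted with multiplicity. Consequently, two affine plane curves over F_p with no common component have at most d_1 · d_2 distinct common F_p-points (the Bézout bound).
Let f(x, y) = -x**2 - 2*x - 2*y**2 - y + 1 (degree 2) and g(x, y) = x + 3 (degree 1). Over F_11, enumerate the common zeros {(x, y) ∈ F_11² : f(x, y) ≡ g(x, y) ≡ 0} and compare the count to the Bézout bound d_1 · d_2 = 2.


Common zeros: ∅; count = 0; Bézout bound = 2.

deg(f) = 2, deg(g) = 1, so Bézout bound = 2.
Scan x ∈ F_11. For each x, list the y ∈ F_11 with f(x, y) ≡ 0 and those with g(x, y) ≡ 0 (mod 11); the common zeros in that column are the intersection.
  x = 0: f ≡ 0 at y ∈ {6, 10}; g ≡ 0 at y ∈ ∅; common: ∅.
  x = 1: f ≡ 0 at y ∈ ∅; g ≡ 0 at y ∈ ∅; common: ∅.
  x = 2: f ≡ 0 at y ∈ {8}; g ≡ 0 at y ∈ ∅; common: ∅.
  x = 3: f ≡ 0 at y ∈ ∅; g ≡ 0 at y ∈ ∅; common: ∅.
  x = 4: f ≡ 0 at y ∈ {2, 3}; g ≡ 0 at y ∈ ∅; common: ∅.
  x = 5: f ≡ 0 at y ∈ {2, 3}; g ≡ 0 at y ∈ ∅; common: ∅.
  x = 6: f ≡ 0 at y ∈ ∅; g ≡ 0 at y ∈ ∅; common: ∅.
  x = 7: f ≡ 0 at y ∈ {8}; g ≡ 0 at y ∈ ∅; common: ∅.
  x = 8: f ≡ 0 at y ∈ ∅; g ≡ 0 at y ∈ {0, 1, 2, 3, 4, 5, 6, 7, 8, 9, 10}; common: ∅.
  x = 9: f ≡ 0 at y ∈ {6, 10}; g ≡ 0 at y ∈ ∅; common: ∅.
  x = 10: f ≡ 0 at y ∈ ∅; g ≡ 0 at y ∈ ∅; common: ∅.
Collecting: common zeros = ∅, so the count is 0.
Comparison with the Bézout bound: 0 ≤ 2 = deg(f)·deg(g), as expected for curves with no common component (the affine F_11-count falls short of the bound because intersections may lie at infinity, over extension fields, or carry multiplicity).


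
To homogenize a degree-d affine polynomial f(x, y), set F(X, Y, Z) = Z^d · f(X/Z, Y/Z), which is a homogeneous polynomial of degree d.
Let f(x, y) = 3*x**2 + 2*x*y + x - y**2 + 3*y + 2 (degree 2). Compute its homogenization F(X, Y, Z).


F(X, Y, Z) = 3*X**2 + 2*X*Y + X*Z - Y**2 + 3*Y*Z + 2*Z**2

deg(f) = 2.
Substitute x = X/Z, y = Y/Z into f, then multiply by Z^2.
  monomial 3·x^2·y^0 ↦ 3·X^2·Y^0·Z^0.
  monomial 2·x^1·y^1 ↦ 2·X^1·Y^1·Z^0.
  monomial 1·x^1·y^0 ↦ 1·X^1·Y^0·Z^1.
  monomial -1·x^0·y^2 ↦ -1·X^0·Y^2·Z^0.
  monomial 3·x^0·y^1 ↦ 3·X^0·Y^1·Z^1.
  monomial 2·x^0·y^0 ↦ 2·X^0·Y^0·Z^2.
Collecting: F(X, Y, Z) = 3*X**2 + 2*X*Y + X*Z - Y**2 + 3*Y*Z + 2*Z**2.


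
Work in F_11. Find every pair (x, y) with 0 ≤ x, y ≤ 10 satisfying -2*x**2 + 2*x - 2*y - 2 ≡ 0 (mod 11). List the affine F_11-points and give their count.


Affine F_11-points: {(0, 10), (1, 10), (2, 8), (3, 4), (4, 9), (5, 1), (6, 2), (7, 1), (8, 9), (9, 4), (10, 8)}; count = 11.

For each of the 121 pairs (x, y) ∈ F_11², evaluate f(x, y) mod 11. Record the zeros.
  x = 0: [0↦9, 1↦7, 2↦5, 3↦3, 4↦1, 5↦10, 6↦8, 7↦6, 8↦4, 9↦2, 10↦0]  zeros at y ∈ {10}
  x = 1: [0↦9, 1↦7, 2↦5, 3↦3, 4↦1, 5↦10, 6↦8, 7↦6, 8↦4, 9↦2, 10↦0]  zeros at y ∈ {10}
  x = 2: [0↦5, 1↦3, 2↦1, 3↦10, 4↦8, 5↦6, 6↦4, 7↦2, 8↦0, 9↦9, 10↦7]  zeros at y ∈ {8}
  x = 3: [0↦8, 1↦6, 2↦4, 3↦2, 4↦0, 5↦9, 6↦7, 7↦5, 8↦3, 9↦1, 10↦10]  zeros at y ∈ {4}
  x = 4: [0↦7, 1↦5, 2↦3, 3↦1, 4↦10, 5↦8, 6↦6, 7↦4, 8↦2, 9↦0, 10↦9]  zeros at y ∈ {9}
  x = 5: [0↦2, 1↦0, 2↦9, 3↦7, 4↦5, 5↦3, 6↦1, 7↦10, 8↦8, 9↦6, 10↦4]  zeros at y ∈ {1}
  x = 6: [0↦4, 1↦2, 2↦0, 3↦9, 4↦7, 5↦5, 6↦3, 7↦1, 8↦10, 9↦8, 10↦6]  zeros at y ∈ {2}
  x = 7: [0↦2, 1↦0, 2↦9, 3↦7, 4↦5, 5↦3, 6↦1, 7↦10, 8↦8, 9↦6, 10↦4]  zeros at y ∈ {1}
  x = 8: [0↦7, 1↦5, 2↦3, 3↦1, 4↦10, 5↦8, 6↦6, 7↦4, 8↦2, 9↦0, 10↦9]  zeros at y ∈ {9}
  x = 9: [0↦8, 1↦6, 2↦4, 3↦2, 4↦0, 5↦9, 6↦7, 7↦5, 8↦3, 9↦1, 10↦10]  zeros at y ∈ {4}
  x = 10: [0↦5, 1↦3, 2↦1, 3↦10, 4↦8, 5↦6, 6↦4, 7↦2, 8↦0, 9↦9, 10↦7]  zeros at y ∈ {8}
Collecting zeros: affine points = {(0, 10), (1, 10), (2, 8), (3, 4), (4, 9), (5, 1), (6, 2), (7, 1), (8, 9), (9, 4), (10, 8)}.
Total count |C(F_11)_aff| = 11.


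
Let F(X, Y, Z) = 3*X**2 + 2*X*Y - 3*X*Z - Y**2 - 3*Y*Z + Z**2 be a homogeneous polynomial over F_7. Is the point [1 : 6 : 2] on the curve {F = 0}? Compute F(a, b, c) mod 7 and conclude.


F(1,6,2) ≡ 4 (mod 7); P is NOT on the curve.

Evaluate F(1, 6, 2) term-by-term (mod 7).
  3*X**2 ↦ 3·1·1·1 = 3
  2*X*Y ↦ 2·1·6·1 = 12
  -3*X*Z ↦ -3·1·1·2 = -6
  -Y**2 ↦ -1·1·36·1 = -36
  -3*Y*Z ↦ -3·1·6·2 = -36
  Z**2 ↦ 1·1·1·4 = 4
Sum: F(1, 6, 2) = (3) + (12) + (-6) + (-36) + (-36) + (4) = -59.
Reducing mod 7: -59 ≡ 4 (mod 7).
Since F(a, b, c) ≡ 4 ≠ 0 (mod 7), P does NOT lie on the curve.


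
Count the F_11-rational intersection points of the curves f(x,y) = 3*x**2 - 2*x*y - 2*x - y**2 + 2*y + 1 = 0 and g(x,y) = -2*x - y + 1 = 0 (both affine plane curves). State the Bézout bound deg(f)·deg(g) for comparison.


Common zeros: {(7, 9), (9, 5)}; count = 2; Bézout bound = 2.

deg(f) = 2, deg(g) = 1, so Bézout bound = 2.
Scan x ∈ F_11. For each x, list the y ∈ F_11 with f(x, y) ≡ 0 and those with g(x, y) ≡ 0 (mod 11); the common zeros in that column are the intersection.
  x = 0: f ≡ 0 at y ∈ ∅; g ≡ 0 at y ∈ {1}; common: ∅.
  x = 1: f ≡ 0 at y ∈ ∅; g ≡ 0 at y ∈ {10}; common: ∅.
  x = 2: f ≡ 0 at y ∈ ∅; g ≡ 0 at y ∈ {8}; common: ∅.
  x = 3: f ≡ 0 at y ∈ {0, 7}; g ≡ 0 at y ∈ {6}; common: ∅.
  x = 4: f ≡ 0 at y ∈ ∅; g ≡ 0 at y ∈ {4}; common: ∅.
  x = 5: f ≡ 0 at y ∈ {0, 3}; g ≡ 0 at y ∈ {2}; common: ∅.
  x = 6: f ≡ 0 at y ∈ {5, 7}; g ≡ 0 at y ∈ {0}; common: ∅.
  x = 7: f ≡ 0 at y ∈ {1, 9}; g ≡ 0 at y ∈ {9}; common: {9}.
  x = 8: f ≡ 0 at y ∈ ∅; g ≡ 0 at y ∈ {7}; common: ∅.
  x = 9: f ≡ 0 at y ∈ {1, 5}; g ≡ 0 at y ∈ {5}; common: {5}.
  x = 10: f ≡ 0 at y ∈ ∅; g ≡ 0 at y ∈ {3}; common: ∅.
Collecting: common zeros = {(7, 9), (9, 5)}, so the count is 2.
Comparison with the Bézout bound: 2 ≤ 2 = deg(f)·deg(g), as expected for curves with no common component (the bound is attained).


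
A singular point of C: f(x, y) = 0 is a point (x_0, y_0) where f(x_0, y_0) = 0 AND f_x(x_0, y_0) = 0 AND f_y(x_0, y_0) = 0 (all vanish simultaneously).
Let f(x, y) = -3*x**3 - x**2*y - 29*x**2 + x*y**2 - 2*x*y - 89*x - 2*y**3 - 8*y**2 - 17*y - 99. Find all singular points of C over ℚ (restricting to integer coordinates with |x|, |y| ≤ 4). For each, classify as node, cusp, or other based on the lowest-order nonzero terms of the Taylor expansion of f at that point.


Singular points: {(-3, -2)}; classification: cusp.

Compute partial derivatives:
  f_x = -9*x**2 - 2*x*y - 58*x + y**2 - 2*y - 89.
  f_y = -x**2 + 2*x*y - 2*x - 6*y**2 - 16*y - 17.
Scan x_0 ∈ {−4, ..., 4}. For each x_0, f_y(x_0, y) is a polynomial in y; find its integer roots y ∈ {−4, ..., 4}, then test f_x and f at those candidates.
  x = -4: f_y(-4, y) = -6*y**2 - 24*y - 25; no integer root y with |y| ≤ 4.
  x = -3: f_y(-3, y) = -6*y**2 - 22*y - 20; vanishes at y ∈ {-2}. (-3, -2): f_x = 0, f = 0 — SINGULAR.
  x = -2: f_y(-2, y) = -6*y**2 - 20*y - 17; no integer root y with |y| ≤ 4.
  x = -1: f_y(-1, y) = -6*y**2 - 18*y - 16; no integer root y with |y| ≤ 4.
  x = 0: f_y(0, y) = -6*y**2 - 16*y - 17; no integer root y with |y| ≤ 4.
  x = 1: f_y(1, y) = -6*y**2 - 14*y - 20; no integer root y with |y| ≤ 4.
  x = 2: f_y(2, y) = -6*y**2 - 12*y - 25; no integer root y with |y| ≤ 4.
  x = 3: f_y(3, y) = -6*y**2 - 10*y - 32; no integer root y with |y| ≤ 4.
  x = 4: f_y(4, y) = -6*y**2 - 8*y - 41; no integer root y with |y| ≤ 4.
Only singular point on the grid: (-3, -2).
Classify: substitute x = -3 + u, y = -2 + v and expand: f = -3*u**3 - u**2*v + u*v**2 - 2*v**3 + v**2.
No constant or linear terms (consistent with a singular point). Quadratic part: v**2. Cubic part: -3*u**3 - u**2*v + u*v**2 - 2*v**3.
The quadratic part v**2 is a perfect square, so there is a single (double) tangent line v = 0, i.e. y = -2. Restricting the cubic part to that line (v = 0) leaves -3*u**3 ≠ 0, so f is not divisible by v and the branch is v² ≈ 3*u**3 to lowest order — this is a cusp.
Classification: cusp.


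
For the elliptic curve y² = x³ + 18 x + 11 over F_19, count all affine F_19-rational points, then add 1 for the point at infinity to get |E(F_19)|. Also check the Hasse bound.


Affine points = {(0, 7), (0, 12), (1, 7), (1, 12), (2, 6), (2, 13), (3, 4), (3, 15), (5, 6), (5, 13), (7, 9), (7, 10), (9, 3), (9, 16), (11, 1), (11, 18), (12, 6), (12, 13), (14, 9), (14, 10), (16, 5), (16, 14), (17, 9), (17, 10), (18, 7), (18, 12)}; affine count = 26; |E(F_19)| = 27.

Discriminant check: Δ ∝ 4a³ + 27b² = 4·18³ + 27·11² = 4·5832 + 27·121 ≡ 14 (mod 19). Nonzero ⇒ E is nonsingular.
For each x ∈ F_19, compute rhs = x³ + 18·x + 11 mod 19, then count y ∈ F_19 with y² ≡ rhs.
  x = 0: rhs = 11, matching y values: 7, 12 (2 points).
  x = 1: rhs = 11, matching y values: 7, 12 (2 points).
  x = 2: rhs = 17, matching y values: 6, 13 (2 points).
  x = 3: rhs = 16, matching y values: 4, 15 (2 points).
  x = 4: rhs = 14, matching y values: none (0 points).
  x = 5: rhs = 17, matching y values: 6, 13 (2 points).
  x = 6: rhs = 12, matching y values: none (0 points).
  x = 7: rhs = 5, matching y values: 9, 10 (2 points).
  x = 8: rhs = 2, matching y values: none (0 points).
  x = 9: rhs = 9, matching y values: 3, 16 (2 points).
  x = 10: rhs = 13, matching y values: none (0 points).
  x = 11: rhs = 1, matching y values: 1, 18 (2 points).
  x = 12: rhs = 17, matching y values: 6, 13 (2 points).
  x = 13: rhs = 10, matching y values: none (0 points).
  x = 14: rhs = 5, matching y values: 9, 10 (2 points).
  x = 15: rhs = 8, matching y values: none (0 points).
  x = 16: rhs = 6, matching y values: 5, 14 (2 points).
  x = 17: rhs = 5, matching y values: 9, 10 (2 points).
  x = 18: rhs = 11, matching y values: 7, 12 (2 points).
Total affine count: 26.
Full point count |E(F_19)| = 26 + 1 = 27.
Hasse bound: |27 − (19+1)| = |7| = 7 ≤ 2√19 ≈ 8.7178 ✓.


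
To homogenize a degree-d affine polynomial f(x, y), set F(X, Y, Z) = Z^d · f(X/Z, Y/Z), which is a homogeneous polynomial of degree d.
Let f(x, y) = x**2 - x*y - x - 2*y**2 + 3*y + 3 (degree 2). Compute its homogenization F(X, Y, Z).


F(X, Y, Z) = X**2 - X*Y - X*Z - 2*Y**2 + 3*Y*Z + 3*Z**2

deg(f) = 2.
Substitute x = X/Z, y = Y/Z into f, then multiply by Z^2.
  monomial 1·x^2·y^0 ↦ 1·X^2·Y^0·Z^0.
  monomial -1·x^1·y^1 ↦ -1·X^1·Y^1·Z^0.
  monomial -1·x^1·y^0 ↦ -1·X^1·Y^0·Z^1.
  monomial -2·x^0·y^2 ↦ -2·X^0·Y^2·Z^0.
  monomial 3·x^0·y^1 ↦ 3·X^0·Y^1·Z^1.
  monomial 3·x^0·y^0 ↦ 3·X^0·Y^0·Z^2.
Collecting: F(X, Y, Z) = X**2 - X*Y - X*Z - 2*Y**2 + 3*Y*Z + 3*Z**2.


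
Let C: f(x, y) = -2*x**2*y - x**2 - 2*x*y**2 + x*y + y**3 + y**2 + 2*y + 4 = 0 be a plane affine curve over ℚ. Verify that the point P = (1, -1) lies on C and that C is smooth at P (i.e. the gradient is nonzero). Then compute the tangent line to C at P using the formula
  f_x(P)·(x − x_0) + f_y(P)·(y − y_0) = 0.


Tangent line at P: -x + 6*y + 7 = 0.

Step 1: f(1, -1) = 0, so P lies on C.
Step 2: partial derivatives
  f_x(x, y) = -4*x*y - 2*x - 2*y**2 + y, f_y(x, y) = -2*x**2 - 4*x*y + x + 3*y**2 + 2*y + 2.
  f_x(P) = -1, f_y(P) = 6 (gradient nonzero, so P is smooth).
Step 3: tangent line at P: -1·(x − 1) + 6·(y − -1) = 0.
Expanding: -x + 6*y + 7 = 0.
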